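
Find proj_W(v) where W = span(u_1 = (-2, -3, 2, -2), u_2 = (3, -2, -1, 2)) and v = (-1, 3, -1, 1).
proj_W(v) = (-6/19, 181/57, -46/57, 14/57)

Set up U = [u_1 | ... | u_2] ∈ R^(4×2). The projector onto W = col(U) is P = U (U^T U)^(-1) U^T.
Compute U^T U =
  [21, -6]
  [-6, 18],
and U^T v = (-11, -6).
Solve U^T U · c = U^T v for the coefficients: c = (-13/19, -32/57). The projection is proj_W(v) = U c.
Check: (v - proj_W(v)) · u_1 = 0  (should be 0).
Check: (v - proj_W(v)) · u_2 = 0  (should be 0).
Result: proj_W(v) = (-6/19, 181/57, -46/57, 14/57).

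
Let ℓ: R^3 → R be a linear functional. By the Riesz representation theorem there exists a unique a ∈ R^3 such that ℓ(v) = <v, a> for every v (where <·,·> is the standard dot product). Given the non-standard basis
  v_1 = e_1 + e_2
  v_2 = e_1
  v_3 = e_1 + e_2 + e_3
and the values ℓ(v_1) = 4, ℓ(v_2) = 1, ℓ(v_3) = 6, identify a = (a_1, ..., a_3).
a = (1, 3, 2)

Write a = (a_1, ..., a_3) in the standard basis. For each basis vector v_i, ℓ(v_i) = <v_i, a> is a linear equation in the a_j's. Collect the n equations into a matrix system V a = ℓ, where row i of V is v_i (expressed in the standard basis). Since V is invertible (lower-triangular with 1s on the diagonal, up to permutation), solve by back-substitution:
  V =
[[1, 1, 0],
 [1, 0, 0],
 [1, 1, 1]]
  V a = (4, 1, 6)
Solving gives a = (1, 3, 2).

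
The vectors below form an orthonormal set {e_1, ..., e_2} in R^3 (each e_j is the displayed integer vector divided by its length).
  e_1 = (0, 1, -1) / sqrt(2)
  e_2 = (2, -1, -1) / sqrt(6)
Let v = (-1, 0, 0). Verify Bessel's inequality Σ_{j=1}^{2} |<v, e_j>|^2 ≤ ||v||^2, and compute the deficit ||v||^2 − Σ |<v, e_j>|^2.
Σ |<v, e_j>|^2 = 2/3; ||v||^2 = 1; deficit = 1/3

Write each e_j = u_j / sqrt(<u_j, u_j>) where u_j is the displayed integer vector. Then <v, e_j> = <v, u_j> / sqrt(<u_j, u_j>), so |<v, e_j>|^2 = <v, u_j>^2 / <u_j, u_j>.
Coefficients: <v, e_1> = 0/sqrt(2), <v, e_2> = -2/sqrt(6).
Square and sum: Σ |<v, e_j>|^2 = 2/3.
Compute ||v||^2 = v·v = 1.
Deficit = 1 − 2/3 = 1/3 ≥ 0, confirming Bessel's inequality. (The deficit equals ||v − Σ <v,e_j> e_j||^2, the squared distance from v to span{e_j}.)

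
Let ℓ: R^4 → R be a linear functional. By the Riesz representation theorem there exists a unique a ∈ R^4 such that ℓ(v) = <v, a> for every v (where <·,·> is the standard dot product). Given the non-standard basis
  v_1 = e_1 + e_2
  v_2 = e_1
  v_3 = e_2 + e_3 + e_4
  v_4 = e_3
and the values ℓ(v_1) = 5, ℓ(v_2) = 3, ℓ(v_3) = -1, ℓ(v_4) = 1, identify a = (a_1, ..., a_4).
a = (3, 2, 1, -4)

Write a = (a_1, ..., a_4) in the standard basis. For each basis vector v_i, ℓ(v_i) = <v_i, a> is a linear equation in the a_j's. Collect the n equations into a matrix system V a = ℓ, where row i of V is v_i (expressed in the standard basis). Since V is invertible (lower-triangular with 1s on the diagonal, up to permutation), solve by back-substitution:
  V =
[[1, 1, 0, 0],
 [1, 0, 0, 0],
 [0, 1, 1, 1],
 [0, 0, 1, 0]]
  V a = (5, 3, -1, 1)
Solving gives a = (3, 2, 1, -4).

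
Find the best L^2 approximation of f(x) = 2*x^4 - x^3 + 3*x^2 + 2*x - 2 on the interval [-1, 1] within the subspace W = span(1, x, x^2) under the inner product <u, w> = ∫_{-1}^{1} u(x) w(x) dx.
g(x) = 33*x^2/7 + 7*x/5 - 76/35

The best approximation g ∈ W is the orthogonal projection of f onto W. Writing g = a_0 + a_1 x + a_2 x^2, the coefficients solve the normal equations G · a = b where
  G_{ij} = <φ_i, φ_j> and b_i = <f, φ_i>, with φ_0 = 1, φ_1 = x, φ_2 = x^2.
G =
  [2, 0, 2/3]
  [0, 2/3, 0]
  [2/3, 0, 2/5],
b = (-6/5, 14/15, 46/105).
Solving gives a_0 = -76/35, a_1 = 7/5, a_2 = 33/7, so
  g(x) = 33*x^2/7 + 7*x/5 - 76/35.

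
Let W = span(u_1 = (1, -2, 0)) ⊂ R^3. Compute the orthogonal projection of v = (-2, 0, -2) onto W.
proj_W(v) = (-2/5, 4/5, 0)

Set up U = [u_1 | ... | u_1] ∈ R^(3×1). The projector onto W = col(U) is P = U (U^T U)^(-1) U^T.
Compute U^T U =
  [5],
and U^T v = (-2).
Solve U^T U · c = U^T v for the coefficients: c = (-2/5). The projection is proj_W(v) = U c.
Check: (v - proj_W(v)) · u_1 = 0  (should be 0).
Result: proj_W(v) = (-2/5, 4/5, 0).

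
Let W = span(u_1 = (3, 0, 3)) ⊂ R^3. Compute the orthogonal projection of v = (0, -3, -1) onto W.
proj_W(v) = (-1/2, 0, -1/2)

Set up U = [u_1 | ... | u_1] ∈ R^(3×1). The projector onto W = col(U) is P = U (U^T U)^(-1) U^T.
Compute U^T U =
  [18],
and U^T v = (-3).
Solve U^T U · c = U^T v for the coefficients: c = (-1/6). The projection is proj_W(v) = U c.
Check: (v - proj_W(v)) · u_1 = 0  (should be 0).
Result: proj_W(v) = (-1/2, 0, -1/2).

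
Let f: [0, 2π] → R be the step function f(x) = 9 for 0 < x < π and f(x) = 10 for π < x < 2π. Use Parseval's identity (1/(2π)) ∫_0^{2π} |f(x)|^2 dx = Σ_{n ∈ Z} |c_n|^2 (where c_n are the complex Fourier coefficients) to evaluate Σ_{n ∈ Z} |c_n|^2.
Σ |c_n|^2 = 181/2

Parseval equates the L^2 energy of f (normalised by 1/(2π)) with the ℓ^2 sum of its Fourier coefficients: (1/(2π)) ∫_0^{2π} |f|^2 = Σ |c_n|^2.
Compute the left side: (1/(2π)) [∫_0^π 9^2 dx + ∫_π^{2π} 10^2 dx] = (1/(2π)) · (81π + 100π) = (81 + 100)/2 = 181/2.
So Σ_{n ∈ Z} |c_n|^2 = 181/2.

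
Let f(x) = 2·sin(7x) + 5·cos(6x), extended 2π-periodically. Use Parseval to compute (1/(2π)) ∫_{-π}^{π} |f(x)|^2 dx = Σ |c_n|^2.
Σ |c_n|^2 = 29/2

Expand |f|^2 and use orthogonality of {sin(nx), cos(mx)} on [-π, π]:
  ∫_{-π}^{π} sin(nx)^2 dx = π, ∫ cos(mx)^2 dx = π, and cross terms integrate to 0.
So ∫_{-π}^{π} f(x)^2 dx = 2^2 · π + 5^2 · π = (4 + 25)π.
Divide by 2π: (4 + 25)/2 = 29/2.
By Parseval, this equals Σ |c_n|^2.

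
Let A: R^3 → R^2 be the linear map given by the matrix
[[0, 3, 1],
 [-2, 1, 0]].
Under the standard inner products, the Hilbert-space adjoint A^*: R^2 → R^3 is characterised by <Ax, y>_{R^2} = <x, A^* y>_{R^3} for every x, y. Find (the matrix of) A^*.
A^* = A^T =
[[0, -2],
 [3, 1],
 [1, 0]]

For real matrices with standard dot products, the defining identity <Ax, y> = <x, A^* y> gives (Ax)^T y = x^T (A^*) y, i.e. x^T A^T y = x^T (A^*) y. Since this holds for all x, y, we must have A^* = A^T. Therefore
A^* =
[[0, -2],
 [3, 1],
 [1, 0]].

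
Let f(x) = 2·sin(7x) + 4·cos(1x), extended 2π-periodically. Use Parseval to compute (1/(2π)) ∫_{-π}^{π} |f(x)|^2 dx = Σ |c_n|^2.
Σ |c_n|^2 = 10

Expand |f|^2 and use orthogonality of {sin(nx), cos(mx)} on [-π, π]:
  ∫_{-π}^{π} sin(nx)^2 dx = π, ∫ cos(mx)^2 dx = π, and cross terms integrate to 0.
So ∫_{-π}^{π} f(x)^2 dx = 2^2 · π + 4^2 · π = (4 + 16)π.
Divide by 2π: (4 + 16)/2 = 10.
By Parseval, this equals Σ |c_n|^2.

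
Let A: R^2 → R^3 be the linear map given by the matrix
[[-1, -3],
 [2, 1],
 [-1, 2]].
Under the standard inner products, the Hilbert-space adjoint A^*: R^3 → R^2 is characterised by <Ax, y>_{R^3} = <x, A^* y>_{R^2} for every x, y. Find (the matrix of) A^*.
A^* = A^T =
[[-1, 2, -1],
 [-3, 1, 2]]

For real matrices with standard dot products, the defining identity <Ax, y> = <x, A^* y> gives (Ax)^T y = x^T (A^*) y, i.e. x^T A^T y = x^T (A^*) y. Since this holds for all x, y, we must have A^* = A^T. Therefore
A^* =
[[-1, 2, -1],
 [-3, 1, 2]].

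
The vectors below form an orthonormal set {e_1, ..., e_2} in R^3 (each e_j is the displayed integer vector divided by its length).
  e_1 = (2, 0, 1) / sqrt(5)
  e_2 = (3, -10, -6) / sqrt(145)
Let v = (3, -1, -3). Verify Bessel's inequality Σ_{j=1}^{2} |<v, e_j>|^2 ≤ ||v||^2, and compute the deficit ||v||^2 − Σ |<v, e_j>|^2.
Σ |<v, e_j>|^2 = 326/29; ||v||^2 = 19; deficit = 225/29

Write each e_j = u_j / sqrt(<u_j, u_j>) where u_j is the displayed integer vector. Then <v, e_j> = <v, u_j> / sqrt(<u_j, u_j>), so |<v, e_j>|^2 = <v, u_j>^2 / <u_j, u_j>.
Coefficients: <v, e_1> = 3/sqrt(5), <v, e_2> = 37/sqrt(145).
Square and sum: Σ |<v, e_j>|^2 = 326/29.
Compute ||v||^2 = v·v = 19.
Deficit = 19 − 326/29 = 225/29 ≥ 0, confirming Bessel's inequality. (The deficit equals ||v − Σ <v,e_j> e_j||^2, the squared distance from v to span{e_j}.)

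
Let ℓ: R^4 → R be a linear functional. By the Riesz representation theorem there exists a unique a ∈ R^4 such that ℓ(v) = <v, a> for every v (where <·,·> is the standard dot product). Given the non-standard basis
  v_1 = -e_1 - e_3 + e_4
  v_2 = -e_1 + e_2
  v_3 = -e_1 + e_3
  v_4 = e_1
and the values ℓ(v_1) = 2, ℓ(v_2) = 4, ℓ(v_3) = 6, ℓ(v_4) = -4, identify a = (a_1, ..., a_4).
a = (-4, 0, 2, 0)

Write a = (a_1, ..., a_4) in the standard basis. For each basis vector v_i, ℓ(v_i) = <v_i, a> is a linear equation in the a_j's. Collect the n equations into a matrix system V a = ℓ, where row i of V is v_i (expressed in the standard basis). Since V is invertible (lower-triangular with 1s on the diagonal, up to permutation), solve by back-substitution:
  V =
[[-1, 0, -1, 1],
 [-1, 1, 0, 0],
 [-1, 0, 1, 0],
 [1, 0, 0, 0]]
  V a = (2, 4, 6, -4)
Solving gives a = (-4, 0, 2, 0).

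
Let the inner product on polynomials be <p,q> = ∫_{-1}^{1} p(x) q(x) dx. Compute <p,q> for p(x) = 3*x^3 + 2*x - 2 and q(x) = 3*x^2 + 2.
<p,q> = -12

Expand the product: p(x)·q(x) = 9*x^5 + 12*x^3 - 6*x^2 + 4*x - 4.
∫_{-1}^{1} of each monomial x^k gives [2/(k+1) if k even, 0 if k odd]. Integrating term-by-term (or equivalently evaluating the antiderivative F(x) = 3*x^6/2 + 3*x^4 - 2*x^3 + 2*x^2 - 4*x at the endpoints):
  F(1) − F(−1) = 1/2 − (25/2) = -12.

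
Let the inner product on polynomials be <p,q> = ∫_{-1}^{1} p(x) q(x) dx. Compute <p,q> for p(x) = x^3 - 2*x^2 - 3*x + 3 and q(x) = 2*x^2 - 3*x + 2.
<p,q> = 248/15

Expand the product: p(x)·q(x) = 2*x^5 - 7*x^4 + 2*x^3 + 11*x^2 - 15*x + 6.
∫_{-1}^{1} of each monomial x^k gives [2/(k+1) if k even, 0 if k odd]. Integrating term-by-term (or equivalently evaluating the antiderivative F(x) = x^6/3 - 7*x^5/5 + x^4/2 + 11*x^3/3 - 15*x^2/2 + 6*x at the endpoints):
  F(1) − F(−1) = 8/5 − (-224/15) = 248/15.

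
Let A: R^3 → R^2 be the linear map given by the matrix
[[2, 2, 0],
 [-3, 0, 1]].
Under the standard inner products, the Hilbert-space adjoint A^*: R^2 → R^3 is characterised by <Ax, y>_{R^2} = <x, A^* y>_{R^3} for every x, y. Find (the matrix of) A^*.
A^* = A^T =
[[2, -3],
 [2, 0],
 [0, 1]]

For real matrices with standard dot products, the defining identity <Ax, y> = <x, A^* y> gives (Ax)^T y = x^T (A^*) y, i.e. x^T A^T y = x^T (A^*) y. Since this holds for all x, y, we must have A^* = A^T. Therefore
A^* =
[[2, -3],
 [2, 0],
 [0, 1]].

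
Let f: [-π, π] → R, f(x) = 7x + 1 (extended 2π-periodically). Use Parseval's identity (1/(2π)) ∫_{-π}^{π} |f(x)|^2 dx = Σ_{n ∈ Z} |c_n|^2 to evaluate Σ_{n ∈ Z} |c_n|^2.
Σ |c_n|^2 = 49π^2/3 + 1

Expand and integrate term by term over [-π, π]:
  ∫ (7x)^2 dx = 49·(2π^3/3); ∫ 2·7·(1)·x dx = 0 (odd integrand); ∫ 1^2 dx = 1·2π.
So (1/(2π)) ∫_{-π}^{π} (7x + 1)^2 dx = 49π^2/3 + 1 = 49π^2/3 + 1.
Parseval ⇒ Σ |c_n|^2 = 49π^2/3 + 1.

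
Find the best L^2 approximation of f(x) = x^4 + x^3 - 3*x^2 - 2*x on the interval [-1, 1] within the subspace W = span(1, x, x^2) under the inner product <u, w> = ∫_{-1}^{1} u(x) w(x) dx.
g(x) = -15*x^2/7 - 7*x/5 - 3/35

The best approximation g ∈ W is the orthogonal projection of f onto W. Writing g = a_0 + a_1 x + a_2 x^2, the coefficients solve the normal equations G · a = b where
  G_{ij} = <φ_i, φ_j> and b_i = <f, φ_i>, with φ_0 = 1, φ_1 = x, φ_2 = x^2.
G =
  [2, 0, 2/3]
  [0, 2/3, 0]
  [2/3, 0, 2/5],
b = (-8/5, -14/15, -32/35).
Solving gives a_0 = -3/35, a_1 = -7/5, a_2 = -15/7, so
  g(x) = -15*x^2/7 - 7*x/5 - 3/35.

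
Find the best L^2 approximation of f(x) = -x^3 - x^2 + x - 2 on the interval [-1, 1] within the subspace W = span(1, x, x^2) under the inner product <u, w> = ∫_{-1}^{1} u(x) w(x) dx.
g(x) = -x^2 + 2*x/5 - 2

The best approximation g ∈ W is the orthogonal projection of f onto W. Writing g = a_0 + a_1 x + a_2 x^2, the coefficients solve the normal equations G · a = b where
  G_{ij} = <φ_i, φ_j> and b_i = <f, φ_i>, with φ_0 = 1, φ_1 = x, φ_2 = x^2.
G =
  [2, 0, 2/3]
  [0, 2/3, 0]
  [2/3, 0, 2/5],
b = (-14/3, 4/15, -26/15).
Solving gives a_0 = -2, a_1 = 2/5, a_2 = -1, so
  g(x) = -x^2 + 2*x/5 - 2.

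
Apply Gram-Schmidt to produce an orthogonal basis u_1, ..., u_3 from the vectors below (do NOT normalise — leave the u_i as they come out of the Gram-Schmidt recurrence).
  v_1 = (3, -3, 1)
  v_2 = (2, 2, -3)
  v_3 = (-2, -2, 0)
Orthogonal basis:
  u_1 = (3, -3, 1)
  u_2 = (47/19, 29/19, -54/19)
  u_3 = (-126/157, -198/157, -216/157)

Apply the Gram-Schmidt recurrence
  u_1 = v_1
  u_i = v_i − Σ_{j<i} ((v_i · u_j) / (u_j · u_j)) · u_j.

Step by step this gives:
  u_1 = (3, -3, 1)
  u_2 = (47/19, 29/19, -54/19)
  u_3 = (-126/157, -198/157, -216/157)

Orthogonality check:
  u_2 · u_1 = 0 (should be 0)
  u_3 · u_1 = 0 (should be 0)
  u_3 · u_2 = 0 (should be 0)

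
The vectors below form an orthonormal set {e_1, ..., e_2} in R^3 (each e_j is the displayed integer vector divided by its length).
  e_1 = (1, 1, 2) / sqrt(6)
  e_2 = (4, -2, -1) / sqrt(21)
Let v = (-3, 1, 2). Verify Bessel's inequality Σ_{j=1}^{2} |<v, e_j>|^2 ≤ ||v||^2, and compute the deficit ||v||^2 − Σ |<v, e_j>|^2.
Σ |<v, e_j>|^2 = 90/7; ||v||^2 = 14; deficit = 8/7

Write each e_j = u_j / sqrt(<u_j, u_j>) where u_j is the displayed integer vector. Then <v, e_j> = <v, u_j> / sqrt(<u_j, u_j>), so |<v, e_j>|^2 = <v, u_j>^2 / <u_j, u_j>.
Coefficients: <v, e_1> = 2/sqrt(6), <v, e_2> = -16/sqrt(21).
Square and sum: Σ |<v, e_j>|^2 = 90/7.
Compute ||v||^2 = v·v = 14.
Deficit = 14 − 90/7 = 8/7 ≥ 0, confirming Bessel's inequality. (The deficit equals ||v − Σ <v,e_j> e_j||^2, the squared distance from v to span{e_j}.)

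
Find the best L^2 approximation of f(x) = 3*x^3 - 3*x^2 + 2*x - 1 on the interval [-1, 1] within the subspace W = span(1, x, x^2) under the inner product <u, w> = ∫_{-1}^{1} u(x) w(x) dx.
g(x) = -3*x^2 + 19*x/5 - 1

The best approximation g ∈ W is the orthogonal projection of f onto W. Writing g = a_0 + a_1 x + a_2 x^2, the coefficients solve the normal equations G · a = b where
  G_{ij} = <φ_i, φ_j> and b_i = <f, φ_i>, with φ_0 = 1, φ_1 = x, φ_2 = x^2.
G =
  [2, 0, 2/3]
  [0, 2/3, 0]
  [2/3, 0, 2/5],
b = (-4, 38/15, -28/15).
Solving gives a_0 = -1, a_1 = 19/5, a_2 = -3, so
  g(x) = -3*x^2 + 19*x/5 - 1.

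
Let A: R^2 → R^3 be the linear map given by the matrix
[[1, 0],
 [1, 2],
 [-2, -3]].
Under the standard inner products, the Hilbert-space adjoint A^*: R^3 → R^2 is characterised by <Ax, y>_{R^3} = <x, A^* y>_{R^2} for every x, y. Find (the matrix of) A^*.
A^* = A^T =
[[1, 1, -2],
 [0, 2, -3]]

For real matrices with standard dot products, the defining identity <Ax, y> = <x, A^* y> gives (Ax)^T y = x^T (A^*) y, i.e. x^T A^T y = x^T (A^*) y. Since this holds for all x, y, we must have A^* = A^T. Therefore
A^* =
[[1, 1, -2],
 [0, 2, -3]].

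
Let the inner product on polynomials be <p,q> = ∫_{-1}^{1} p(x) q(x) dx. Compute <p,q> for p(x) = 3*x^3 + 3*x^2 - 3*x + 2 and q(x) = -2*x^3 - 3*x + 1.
<p,q> = 318/35

Expand the product: p(x)·q(x) = -6*x^6 - 6*x^5 - 3*x^4 - 10*x^3 + 12*x^2 - 9*x + 2.
∫_{-1}^{1} of each monomial x^k gives [2/(k+1) if k even, 0 if k odd]. Integrating term-by-term (or equivalently evaluating the antiderivative F(x) = -6*x^7/7 - x^6 - 3*x^5/5 - 5*x^4/2 + 4*x^3 - 9*x^2/2 + 2*x at the endpoints):
  F(1) − F(−1) = -121/35 − (-439/35) = 318/35.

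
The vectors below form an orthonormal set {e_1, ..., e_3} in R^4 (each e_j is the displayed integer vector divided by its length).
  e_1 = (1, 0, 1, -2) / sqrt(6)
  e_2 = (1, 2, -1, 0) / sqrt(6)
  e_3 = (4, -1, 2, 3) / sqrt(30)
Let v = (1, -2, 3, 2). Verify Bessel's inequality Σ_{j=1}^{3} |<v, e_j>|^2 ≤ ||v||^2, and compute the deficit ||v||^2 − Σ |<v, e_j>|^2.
Σ |<v, e_j>|^2 = 84/5; ||v||^2 = 18; deficit = 6/5

Write each e_j = u_j / sqrt(<u_j, u_j>) where u_j is the displayed integer vector. Then <v, e_j> = <v, u_j> / sqrt(<u_j, u_j>), so |<v, e_j>|^2 = <v, u_j>^2 / <u_j, u_j>.
Coefficients: <v, e_1> = 0/sqrt(6), <v, e_2> = -6/sqrt(6), <v, e_3> = 18/sqrt(30).
Square and sum: Σ |<v, e_j>|^2 = 84/5.
Compute ||v||^2 = v·v = 18.
Deficit = 18 − 84/5 = 6/5 ≥ 0, confirming Bessel's inequality. (The deficit equals ||v − Σ <v,e_j> e_j||^2, the squared distance from v to span{e_j}.)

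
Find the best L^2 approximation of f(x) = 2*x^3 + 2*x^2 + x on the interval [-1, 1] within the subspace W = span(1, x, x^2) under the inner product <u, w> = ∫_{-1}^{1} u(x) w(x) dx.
g(x) = 2*x^2 + 11*x/5

The best approximation g ∈ W is the orthogonal projection of f onto W. Writing g = a_0 + a_1 x + a_2 x^2, the coefficients solve the normal equations G · a = b where
  G_{ij} = <φ_i, φ_j> and b_i = <f, φ_i>, with φ_0 = 1, φ_1 = x, φ_2 = x^2.
G =
  [2, 0, 2/3]
  [0, 2/3, 0]
  [2/3, 0, 2/5],
b = (4/3, 22/15, 4/5).
Solving gives a_0 = 0, a_1 = 11/5, a_2 = 2, so
  g(x) = 2*x^2 + 11*x/5.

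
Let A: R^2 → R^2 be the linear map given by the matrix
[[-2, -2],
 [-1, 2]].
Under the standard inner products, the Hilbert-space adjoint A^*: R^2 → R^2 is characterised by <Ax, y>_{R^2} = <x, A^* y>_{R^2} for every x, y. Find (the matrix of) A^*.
A^* = A^T =
[[-2, -1],
 [-2, 2]]

For real matrices with standard dot products, the defining identity <Ax, y> = <x, A^* y> gives (Ax)^T y = x^T (A^*) y, i.e. x^T A^T y = x^T (A^*) y. Since this holds for all x, y, we must have A^* = A^T. Therefore
A^* =
[[-2, -1],
 [-2, 2]].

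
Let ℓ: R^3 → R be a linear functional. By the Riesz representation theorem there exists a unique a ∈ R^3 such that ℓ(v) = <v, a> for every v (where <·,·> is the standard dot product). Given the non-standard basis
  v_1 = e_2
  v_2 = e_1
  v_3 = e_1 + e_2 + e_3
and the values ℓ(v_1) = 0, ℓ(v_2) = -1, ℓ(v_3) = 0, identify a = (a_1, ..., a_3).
a = (-1, 0, 1)

Write a = (a_1, ..., a_3) in the standard basis. For each basis vector v_i, ℓ(v_i) = <v_i, a> is a linear equation in the a_j's. Collect the n equations into a matrix system V a = ℓ, where row i of V is v_i (expressed in the standard basis). Since V is invertible (lower-triangular with 1s on the diagonal, up to permutation), solve by back-substitution:
  V =
[[0, 1, 0],
 [1, 0, 0],
 [1, 1, 1]]
  V a = (0, -1, 0)
Solving gives a = (-1, 0, 1).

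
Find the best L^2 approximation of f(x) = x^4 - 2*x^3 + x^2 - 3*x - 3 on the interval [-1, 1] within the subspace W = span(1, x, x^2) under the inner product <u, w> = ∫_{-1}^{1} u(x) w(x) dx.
g(x) = 13*x^2/7 - 21*x/5 - 108/35

The best approximation g ∈ W is the orthogonal projection of f onto W. Writing g = a_0 + a_1 x + a_2 x^2, the coefficients solve the normal equations G · a = b where
  G_{ij} = <φ_i, φ_j> and b_i = <f, φ_i>, with φ_0 = 1, φ_1 = x, φ_2 = x^2.
G =
  [2, 0, 2/3]
  [0, 2/3, 0]
  [2/3, 0, 2/5],
b = (-74/15, -14/5, -46/35).
Solving gives a_0 = -108/35, a_1 = -21/5, a_2 = 13/7, so
  g(x) = 13*x^2/7 - 21*x/5 - 108/35.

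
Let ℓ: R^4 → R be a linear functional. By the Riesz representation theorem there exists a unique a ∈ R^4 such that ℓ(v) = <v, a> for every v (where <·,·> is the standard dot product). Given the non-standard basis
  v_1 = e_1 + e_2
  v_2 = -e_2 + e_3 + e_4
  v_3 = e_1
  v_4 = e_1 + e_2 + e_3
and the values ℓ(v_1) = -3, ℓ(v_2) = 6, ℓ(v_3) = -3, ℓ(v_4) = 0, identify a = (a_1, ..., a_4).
a = (-3, 0, 3, 3)

Write a = (a_1, ..., a_4) in the standard basis. For each basis vector v_i, ℓ(v_i) = <v_i, a> is a linear equation in the a_j's. Collect the n equations into a matrix system V a = ℓ, where row i of V is v_i (expressed in the standard basis). Since V is invertible (lower-triangular with 1s on the diagonal, up to permutation), solve by back-substitution:
  V =
[[1, 1, 0, 0],
 [0, -1, 1, 1],
 [1, 0, 0, 0],
 [1, 1, 1, 0]]
  V a = (-3, 6, -3, 0)
Solving gives a = (-3, 0, 3, 3).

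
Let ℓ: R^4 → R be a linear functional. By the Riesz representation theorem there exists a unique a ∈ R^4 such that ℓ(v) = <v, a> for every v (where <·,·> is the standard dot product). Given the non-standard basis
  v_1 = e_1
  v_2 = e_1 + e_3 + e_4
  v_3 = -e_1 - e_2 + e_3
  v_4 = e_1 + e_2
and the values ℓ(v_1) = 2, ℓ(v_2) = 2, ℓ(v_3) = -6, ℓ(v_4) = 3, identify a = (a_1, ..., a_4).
a = (2, 1, -3, 3)

Write a = (a_1, ..., a_4) in the standard basis. For each basis vector v_i, ℓ(v_i) = <v_i, a> is a linear equation in the a_j's. Collect the n equations into a matrix system V a = ℓ, where row i of V is v_i (expressed in the standard basis). Since V is invertible (lower-triangular with 1s on the diagonal, up to permutation), solve by back-substitution:
  V =
[[1, 0, 0, 0],
 [1, 0, 1, 1],
 [-1, -1, 1, 0],
 [1, 1, 0, 0]]
  V a = (2, 2, -6, 3)
Solving gives a = (2, 1, -3, 3).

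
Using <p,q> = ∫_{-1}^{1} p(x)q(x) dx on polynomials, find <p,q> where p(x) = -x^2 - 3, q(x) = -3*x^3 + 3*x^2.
<p,q> = -36/5

Expand the product: p(x)·q(x) = 3*x^5 - 3*x^4 + 9*x^3 - 9*x^2.
∫_{-1}^{1} of each monomial x^k gives [2/(k+1) if k even, 0 if k odd]. Integrating term-by-term (or equivalently evaluating the antiderivative F(x) = x^6/2 - 3*x^5/5 + 9*x^4/4 - 3*x^3 at the endpoints):
  F(1) − F(−1) = -17/20 − (127/20) = -36/5.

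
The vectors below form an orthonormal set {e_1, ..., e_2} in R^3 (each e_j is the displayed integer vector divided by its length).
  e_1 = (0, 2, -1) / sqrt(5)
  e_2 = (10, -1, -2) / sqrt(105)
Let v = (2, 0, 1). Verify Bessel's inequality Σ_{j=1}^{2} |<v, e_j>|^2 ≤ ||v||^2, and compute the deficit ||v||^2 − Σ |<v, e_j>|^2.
Σ |<v, e_j>|^2 = 23/7; ||v||^2 = 5; deficit = 12/7

Write each e_j = u_j / sqrt(<u_j, u_j>) where u_j is the displayed integer vector. Then <v, e_j> = <v, u_j> / sqrt(<u_j, u_j>), so |<v, e_j>|^2 = <v, u_j>^2 / <u_j, u_j>.
Coefficients: <v, e_1> = -1/sqrt(5), <v, e_2> = 18/sqrt(105).
Square and sum: Σ |<v, e_j>|^2 = 23/7.
Compute ||v||^2 = v·v = 5.
Deficit = 5 − 23/7 = 12/7 ≥ 0, confirming Bessel's inequality. (The deficit equals ||v − Σ <v,e_j> e_j||^2, the squared distance from v to span{e_j}.)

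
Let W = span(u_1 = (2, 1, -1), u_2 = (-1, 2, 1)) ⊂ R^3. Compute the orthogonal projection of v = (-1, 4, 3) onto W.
proj_W(v) = (-59/35, 148/35, 13/7)

Set up U = [u_1 | ... | u_2] ∈ R^(3×2). The projector onto W = col(U) is P = U (U^T U)^(-1) U^T.
Compute U^T U =
  [6, -1]
  [-1, 6],
and U^T v = (-1, 12).
Solve U^T U · c = U^T v for the coefficients: c = (6/35, 71/35). The projection is proj_W(v) = U c.
Check: (v - proj_W(v)) · u_1 = 0  (should be 0).
Check: (v - proj_W(v)) · u_2 = 0  (should be 0).
Result: proj_W(v) = (-59/35, 148/35, 13/7).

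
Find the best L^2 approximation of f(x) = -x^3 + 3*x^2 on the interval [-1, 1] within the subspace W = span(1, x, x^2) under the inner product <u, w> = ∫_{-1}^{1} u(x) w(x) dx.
g(x) = 3*x^2 - 3*x/5

The best approximation g ∈ W is the orthogonal projection of f onto W. Writing g = a_0 + a_1 x + a_2 x^2, the coefficients solve the normal equations G · a = b where
  G_{ij} = <φ_i, φ_j> and b_i = <f, φ_i>, with φ_0 = 1, φ_1 = x, φ_2 = x^2.
G =
  [2, 0, 2/3]
  [0, 2/3, 0]
  [2/3, 0, 2/5],
b = (2, -2/5, 6/5).
Solving gives a_0 = 0, a_1 = -3/5, a_2 = 3, so
  g(x) = 3*x^2 - 3*x/5.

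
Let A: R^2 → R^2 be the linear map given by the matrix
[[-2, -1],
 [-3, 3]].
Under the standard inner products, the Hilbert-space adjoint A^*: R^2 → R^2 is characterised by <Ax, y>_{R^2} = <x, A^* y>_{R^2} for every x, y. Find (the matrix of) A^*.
A^* = A^T =
[[-2, -3],
 [-1, 3]]

For real matrices with standard dot products, the defining identity <Ax, y> = <x, A^* y> gives (Ax)^T y = x^T (A^*) y, i.e. x^T A^T y = x^T (A^*) y. Since this holds for all x, y, we must have A^* = A^T. Therefore
A^* =
[[-2, -3],
 [-1, 3]].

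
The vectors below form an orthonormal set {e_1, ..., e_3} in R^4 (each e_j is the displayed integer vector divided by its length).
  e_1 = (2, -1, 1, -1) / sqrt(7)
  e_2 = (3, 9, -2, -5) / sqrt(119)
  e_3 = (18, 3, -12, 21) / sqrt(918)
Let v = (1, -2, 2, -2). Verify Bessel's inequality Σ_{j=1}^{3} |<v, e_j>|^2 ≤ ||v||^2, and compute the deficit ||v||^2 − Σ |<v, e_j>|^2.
Σ |<v, e_j>|^2 = 13; ||v||^2 = 13; deficit = 0

Write each e_j = u_j / sqrt(<u_j, u_j>) where u_j is the displayed integer vector. Then <v, e_j> = <v, u_j> / sqrt(<u_j, u_j>), so |<v, e_j>|^2 = <v, u_j>^2 / <u_j, u_j>.
Coefficients: <v, e_1> = 8/sqrt(7), <v, e_2> = -9/sqrt(119), <v, e_3> = -54/sqrt(918).
Square and sum: Σ |<v, e_j>|^2 = 13.
Compute ||v||^2 = v·v = 13.
Deficit = 13 − 13 = 0 ≥ 0, confirming Bessel's inequality. (The deficit equals ||v − Σ <v,e_j> e_j||^2, the squared distance from v to span{e_j}.)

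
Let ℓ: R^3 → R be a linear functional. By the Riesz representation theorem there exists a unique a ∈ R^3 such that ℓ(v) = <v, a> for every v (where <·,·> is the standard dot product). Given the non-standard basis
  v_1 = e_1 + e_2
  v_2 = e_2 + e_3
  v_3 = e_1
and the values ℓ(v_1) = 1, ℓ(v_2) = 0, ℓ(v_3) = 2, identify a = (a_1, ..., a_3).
a = (2, -1, 1)

Write a = (a_1, ..., a_3) in the standard basis. For each basis vector v_i, ℓ(v_i) = <v_i, a> is a linear equation in the a_j's. Collect the n equations into a matrix system V a = ℓ, where row i of V is v_i (expressed in the standard basis). Since V is invertible (lower-triangular with 1s on the diagonal, up to permutation), solve by back-substitution:
  V =
[[1, 1, 0],
 [0, 1, 1],
 [1, 0, 0]]
  V a = (1, 0, 2)
Solving gives a = (2, -1, 1).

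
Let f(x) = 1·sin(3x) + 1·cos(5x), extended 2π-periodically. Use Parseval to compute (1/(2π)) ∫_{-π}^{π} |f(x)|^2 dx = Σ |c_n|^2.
Σ |c_n|^2 = 1

Expand |f|^2 and use orthogonality of {sin(nx), cos(mx)} on [-π, π]:
  ∫_{-π}^{π} sin(nx)^2 dx = π, ∫ cos(mx)^2 dx = π, and cross terms integrate to 0.
So ∫_{-π}^{π} f(x)^2 dx = 1^2 · π + 1^2 · π = (1 + 1)π.
Divide by 2π: (1 + 1)/2 = 1.
By Parseval, this equals Σ |c_n|^2.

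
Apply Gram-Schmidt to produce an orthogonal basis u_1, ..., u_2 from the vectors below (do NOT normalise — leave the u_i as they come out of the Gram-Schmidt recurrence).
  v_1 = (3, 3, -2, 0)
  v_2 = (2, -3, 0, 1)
Orthogonal basis:
  u_1 = (3, 3, -2, 0)
  u_2 = (53/22, -57/22, -3/11, 1)

Apply the Gram-Schmidt recurrence
  u_1 = v_1
  u_i = v_i − Σ_{j<i} ((v_i · u_j) / (u_j · u_j)) · u_j.

Step by step this gives:
  u_1 = (3, 3, -2, 0)
  u_2 = (53/22, -57/22, -3/11, 1)

Orthogonality check:
  u_2 · u_1 = 0 (should be 0)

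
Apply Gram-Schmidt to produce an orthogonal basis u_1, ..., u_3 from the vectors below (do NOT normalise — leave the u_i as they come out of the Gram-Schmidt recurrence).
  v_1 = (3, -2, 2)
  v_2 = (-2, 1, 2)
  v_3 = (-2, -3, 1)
Orthogonal basis:
  u_1 = (3, -2, 2)
  u_2 = (-22/17, 9/17, 42/17)
  u_3 = (-246/137, -410/137, -41/137)

Apply the Gram-Schmidt recurrence
  u_1 = v_1
  u_i = v_i − Σ_{j<i} ((v_i · u_j) / (u_j · u_j)) · u_j.

Step by step this gives:
  u_1 = (3, -2, 2)
  u_2 = (-22/17, 9/17, 42/17)
  u_3 = (-246/137, -410/137, -41/137)

Orthogonality check:
  u_2 · u_1 = 0 (should be 0)
  u_3 · u_1 = 0 (should be 0)
  u_3 · u_2 = 0 (should be 0)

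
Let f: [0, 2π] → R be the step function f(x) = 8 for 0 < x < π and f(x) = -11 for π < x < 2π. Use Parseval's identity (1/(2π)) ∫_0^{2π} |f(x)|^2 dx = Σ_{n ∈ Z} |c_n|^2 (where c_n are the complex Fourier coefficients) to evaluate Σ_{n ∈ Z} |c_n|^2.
Σ |c_n|^2 = 185/2

Parseval equates the L^2 energy of f (normalised by 1/(2π)) with the ℓ^2 sum of its Fourier coefficients: (1/(2π)) ∫_0^{2π} |f|^2 = Σ |c_n|^2.
Compute the left side: (1/(2π)) [∫_0^π 8^2 dx + ∫_π^{2π} (-11)^2 dx] = (1/(2π)) · (64π + 121π) = (64 + 121)/2 = 185/2.
So Σ_{n ∈ Z} |c_n|^2 = 185/2.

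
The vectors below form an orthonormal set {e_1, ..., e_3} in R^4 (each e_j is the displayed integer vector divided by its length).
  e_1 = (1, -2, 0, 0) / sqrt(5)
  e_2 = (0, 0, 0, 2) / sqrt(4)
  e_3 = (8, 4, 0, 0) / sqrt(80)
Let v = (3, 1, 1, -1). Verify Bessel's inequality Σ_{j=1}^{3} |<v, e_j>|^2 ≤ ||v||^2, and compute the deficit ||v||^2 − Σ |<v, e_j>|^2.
Σ |<v, e_j>|^2 = 11; ||v||^2 = 12; deficit = 1

Write each e_j = u_j / sqrt(<u_j, u_j>) where u_j is the displayed integer vector. Then <v, e_j> = <v, u_j> / sqrt(<u_j, u_j>), so |<v, e_j>|^2 = <v, u_j>^2 / <u_j, u_j>.
Coefficients: <v, e_1> = 1/sqrt(5), <v, e_2> = -2/sqrt(4), <v, e_3> = 28/sqrt(80).
Square and sum: Σ |<v, e_j>|^2 = 11.
Compute ||v||^2 = v·v = 12.
Deficit = 12 − 11 = 1 ≥ 0, confirming Bessel's inequality. (The deficit equals ||v − Σ <v,e_j> e_j||^2, the squared distance from v to span{e_j}.)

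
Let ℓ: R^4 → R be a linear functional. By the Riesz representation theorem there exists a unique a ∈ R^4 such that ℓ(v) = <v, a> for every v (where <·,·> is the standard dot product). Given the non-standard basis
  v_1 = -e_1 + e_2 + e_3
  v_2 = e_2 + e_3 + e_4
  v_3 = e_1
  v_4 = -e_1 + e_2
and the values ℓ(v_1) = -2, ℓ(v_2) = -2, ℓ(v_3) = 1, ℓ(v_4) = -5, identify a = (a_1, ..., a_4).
a = (1, -4, 3, -1)

Write a = (a_1, ..., a_4) in the standard basis. For each basis vector v_i, ℓ(v_i) = <v_i, a> is a linear equation in the a_j's. Collect the n equations into a matrix system V a = ℓ, where row i of V is v_i (expressed in the standard basis). Since V is invertible (lower-triangular with 1s on the diagonal, up to permutation), solve by back-substitution:
  V =
[[-1, 1, 1, 0],
 [0, 1, 1, 1],
 [1, 0, 0, 0],
 [-1, 1, 0, 0]]
  V a = (-2, -2, 1, -5)
Solving gives a = (1, -4, 3, -1).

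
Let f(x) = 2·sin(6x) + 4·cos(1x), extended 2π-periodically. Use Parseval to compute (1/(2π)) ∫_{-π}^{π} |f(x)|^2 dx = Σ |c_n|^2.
Σ |c_n|^2 = 10

Expand |f|^2 and use orthogonality of {sin(nx), cos(mx)} on [-π, π]:
  ∫_{-π}^{π} sin(nx)^2 dx = π, ∫ cos(mx)^2 dx = π, and cross terms integrate to 0.
So ∫_{-π}^{π} f(x)^2 dx = 2^2 · π + 4^2 · π = (4 + 16)π.
Divide by 2π: (4 + 16)/2 = 10.
By Parseval, this equals Σ |c_n|^2.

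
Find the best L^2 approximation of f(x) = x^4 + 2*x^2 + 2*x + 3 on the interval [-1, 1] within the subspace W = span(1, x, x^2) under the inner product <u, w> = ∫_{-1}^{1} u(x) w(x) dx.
g(x) = 20*x^2/7 + 2*x + 102/35

The best approximation g ∈ W is the orthogonal projection of f onto W. Writing g = a_0 + a_1 x + a_2 x^2, the coefficients solve the normal equations G · a = b where
  G_{ij} = <φ_i, φ_j> and b_i = <f, φ_i>, with φ_0 = 1, φ_1 = x, φ_2 = x^2.
G =
  [2, 0, 2/3]
  [0, 2/3, 0]
  [2/3, 0, 2/5],
b = (116/15, 4/3, 108/35).
Solving gives a_0 = 102/35, a_1 = 2, a_2 = 20/7, so
  g(x) = 20*x^2/7 + 2*x + 102/35.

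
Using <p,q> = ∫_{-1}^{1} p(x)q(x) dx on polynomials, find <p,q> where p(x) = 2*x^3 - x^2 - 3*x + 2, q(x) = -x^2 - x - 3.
<p,q> = -146/15

Expand the product: p(x)·q(x) = -2*x^5 - x^4 - 2*x^3 + 4*x^2 + 7*x - 6.
∫_{-1}^{1} of each monomial x^k gives [2/(k+1) if k even, 0 if k odd]. Integrating term-by-term (or equivalently evaluating the antiderivative F(x) = -x^6/3 - x^5/5 - x^4/2 + 4*x^3/3 + 7*x^2/2 - 6*x at the endpoints):
  F(1) − F(−1) = -11/5 − (113/15) = -146/15.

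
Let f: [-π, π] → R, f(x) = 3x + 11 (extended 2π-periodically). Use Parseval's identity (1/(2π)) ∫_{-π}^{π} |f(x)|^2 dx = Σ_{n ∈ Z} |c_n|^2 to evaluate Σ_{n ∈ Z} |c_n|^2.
Σ |c_n|^2 = 3π^2 + 121

Expand and integrate term by term over [-π, π]:
  ∫ (3x)^2 dx = 9·(2π^3/3); ∫ 2·3·(11)·x dx = 0 (odd integrand); ∫ 11^2 dx = 121·2π.
So (1/(2π)) ∫_{-π}^{π} (3x + 11)^2 dx = 9π^2/3 + 121 = 3π^2 + 121.
Parseval ⇒ Σ |c_n|^2 = 3π^2 + 121.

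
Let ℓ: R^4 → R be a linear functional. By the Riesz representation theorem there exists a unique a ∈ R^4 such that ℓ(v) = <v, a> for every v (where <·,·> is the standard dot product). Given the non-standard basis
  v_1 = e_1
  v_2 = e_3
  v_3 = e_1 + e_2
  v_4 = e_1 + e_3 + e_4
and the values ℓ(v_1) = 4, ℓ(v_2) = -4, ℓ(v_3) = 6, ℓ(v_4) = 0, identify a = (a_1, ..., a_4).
a = (4, 2, -4, 0)

Write a = (a_1, ..., a_4) in the standard basis. For each basis vector v_i, ℓ(v_i) = <v_i, a> is a linear equation in the a_j's. Collect the n equations into a matrix system V a = ℓ, where row i of V is v_i (expressed in the standard basis). Since V is invertible (lower-triangular with 1s on the diagonal, up to permutation), solve by back-substitution:
  V =
[[1, 0, 0, 0],
 [0, 0, 1, 0],
 [1, 1, 0, 0],
 [1, 0, 1, 1]]
  V a = (4, -4, 6, 0)
Solving gives a = (4, 2, -4, 0).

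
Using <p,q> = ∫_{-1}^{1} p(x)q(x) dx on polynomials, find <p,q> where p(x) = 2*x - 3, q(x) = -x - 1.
<p,q> = 14/3

Expand the product: p(x)·q(x) = -2*x^2 + x + 3.
∫_{-1}^{1} of each monomial x^k gives [2/(k+1) if k even, 0 if k odd]. Integrating term-by-term (or equivalently evaluating the antiderivative F(x) = -2*x^3/3 + x^2/2 + 3*x at the endpoints):
  F(1) − F(−1) = 17/6 − (-11/6) = 14/3.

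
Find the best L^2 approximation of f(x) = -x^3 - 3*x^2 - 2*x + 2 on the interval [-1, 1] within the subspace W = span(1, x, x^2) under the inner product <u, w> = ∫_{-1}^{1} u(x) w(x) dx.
g(x) = -3*x^2 - 13*x/5 + 2

The best approximation g ∈ W is the orthogonal projection of f onto W. Writing g = a_0 + a_1 x + a_2 x^2, the coefficients solve the normal equations G · a = b where
  G_{ij} = <φ_i, φ_j> and b_i = <f, φ_i>, with φ_0 = 1, φ_1 = x, φ_2 = x^2.
G =
  [2, 0, 2/3]
  [0, 2/3, 0]
  [2/3, 0, 2/5],
b = (2, -26/15, 2/15).
Solving gives a_0 = 2, a_1 = -13/5, a_2 = -3, so
  g(x) = -3*x^2 - 13*x/5 + 2.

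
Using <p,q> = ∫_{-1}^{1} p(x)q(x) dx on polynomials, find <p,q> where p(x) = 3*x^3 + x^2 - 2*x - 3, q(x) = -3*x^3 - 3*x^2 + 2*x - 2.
<p,q> = 526/35

Expand the product: p(x)·q(x) = -9*x^6 - 12*x^5 + 9*x^4 + 11*x^3 + 3*x^2 - 2*x + 6.
∫_{-1}^{1} of each monomial x^k gives [2/(k+1) if k even, 0 if k odd]. Integrating term-by-term (or equivalently evaluating the antiderivative F(x) = -9*x^7/7 - 2*x^6 + 9*x^5/5 + 11*x^4/4 + x^3 - x^2 + 6*x at the endpoints):
  F(1) − F(−1) = 1017/140 − (-1087/140) = 526/35.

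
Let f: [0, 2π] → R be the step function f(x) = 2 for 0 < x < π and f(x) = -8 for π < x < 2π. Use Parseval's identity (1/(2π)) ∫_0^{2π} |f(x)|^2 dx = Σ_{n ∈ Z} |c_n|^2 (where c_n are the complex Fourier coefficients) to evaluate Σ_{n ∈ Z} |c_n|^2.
Σ |c_n|^2 = 34

Parseval equates the L^2 energy of f (normalised by 1/(2π)) with the ℓ^2 sum of its Fourier coefficients: (1/(2π)) ∫_0^{2π} |f|^2 = Σ |c_n|^2.
Compute the left side: (1/(2π)) [∫_0^π 2^2 dx + ∫_π^{2π} (-8)^2 dx] = (1/(2π)) · (4π + 64π) = (4 + 64)/2 = 34.
So Σ_{n ∈ Z} |c_n|^2 = 34.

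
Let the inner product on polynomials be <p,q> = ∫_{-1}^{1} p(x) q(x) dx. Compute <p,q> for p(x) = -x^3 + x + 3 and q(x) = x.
<p,q> = 4/15

Expand the product: p(x)·q(x) = -x^4 + x^2 + 3*x.
∫_{-1}^{1} of each monomial x^k gives [2/(k+1) if k even, 0 if k odd]. Integrating term-by-term (or equivalently evaluating the antiderivative F(x) = -x^5/5 + x^3/3 + 3*x^2/2 at the endpoints):
  F(1) − F(−1) = 49/30 − (41/30) = 4/15.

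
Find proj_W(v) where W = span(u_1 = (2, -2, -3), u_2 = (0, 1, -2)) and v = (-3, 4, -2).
proj_W(v) = (-48/23, 104/23, -40/23)

Set up U = [u_1 | ... | u_2] ∈ R^(3×2). The projector onto W = col(U) is P = U (U^T U)^(-1) U^T.
Compute U^T U =
  [17, 4]
  [4, 5],
and U^T v = (-8, 8).
Solve U^T U · c = U^T v for the coefficients: c = (-24/23, 56/23). The projection is proj_W(v) = U c.
Check: (v - proj_W(v)) · u_1 = 0  (should be 0).
Check: (v - proj_W(v)) · u_2 = 0  (should be 0).
Result: proj_W(v) = (-48/23, 104/23, -40/23).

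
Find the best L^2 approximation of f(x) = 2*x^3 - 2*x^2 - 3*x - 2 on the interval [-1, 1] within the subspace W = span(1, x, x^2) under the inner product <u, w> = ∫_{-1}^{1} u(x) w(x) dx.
g(x) = -2*x^2 - 9*x/5 - 2

The best approximation g ∈ W is the orthogonal projection of f onto W. Writing g = a_0 + a_1 x + a_2 x^2, the coefficients solve the normal equations G · a = b where
  G_{ij} = <φ_i, φ_j> and b_i = <f, φ_i>, with φ_0 = 1, φ_1 = x, φ_2 = x^2.
G =
  [2, 0, 2/3]
  [0, 2/3, 0]
  [2/3, 0, 2/5],
b = (-16/3, -6/5, -32/15).
Solving gives a_0 = -2, a_1 = -9/5, a_2 = -2, so
  g(x) = -2*x^2 - 9*x/5 - 2.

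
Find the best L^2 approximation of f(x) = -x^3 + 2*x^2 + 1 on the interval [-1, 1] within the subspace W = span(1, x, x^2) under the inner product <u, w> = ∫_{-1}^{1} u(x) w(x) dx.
g(x) = 2*x^2 - 3*x/5 + 1

The best approximation g ∈ W is the orthogonal projection of f onto W. Writing g = a_0 + a_1 x + a_2 x^2, the coefficients solve the normal equations G · a = b where
  G_{ij} = <φ_i, φ_j> and b_i = <f, φ_i>, with φ_0 = 1, φ_1 = x, φ_2 = x^2.
G =
  [2, 0, 2/3]
  [0, 2/3, 0]
  [2/3, 0, 2/5],
b = (10/3, -2/5, 22/15).
Solving gives a_0 = 1, a_1 = -3/5, a_2 = 2, so
  g(x) = 2*x^2 - 3*x/5 + 1.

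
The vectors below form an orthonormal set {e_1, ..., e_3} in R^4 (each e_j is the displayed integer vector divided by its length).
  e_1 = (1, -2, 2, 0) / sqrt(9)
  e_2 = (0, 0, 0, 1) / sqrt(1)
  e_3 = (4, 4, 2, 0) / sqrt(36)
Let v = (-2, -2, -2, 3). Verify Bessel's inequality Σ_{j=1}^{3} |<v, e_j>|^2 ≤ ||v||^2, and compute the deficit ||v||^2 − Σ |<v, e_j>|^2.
Σ |<v, e_j>|^2 = 185/9; ||v||^2 = 21; deficit = 4/9

Write each e_j = u_j / sqrt(<u_j, u_j>) where u_j is the displayed integer vector. Then <v, e_j> = <v, u_j> / sqrt(<u_j, u_j>), so |<v, e_j>|^2 = <v, u_j>^2 / <u_j, u_j>.
Coefficients: <v, e_1> = -2/sqrt(9), <v, e_2> = 3/sqrt(1), <v, e_3> = -20/sqrt(36).
Square and sum: Σ |<v, e_j>|^2 = 185/9.
Compute ||v||^2 = v·v = 21.
Deficit = 21 − 185/9 = 4/9 ≥ 0, confirming Bessel's inequality. (The deficit equals ||v − Σ <v,e_j> e_j||^2, the squared distance from v to span{e_j}.)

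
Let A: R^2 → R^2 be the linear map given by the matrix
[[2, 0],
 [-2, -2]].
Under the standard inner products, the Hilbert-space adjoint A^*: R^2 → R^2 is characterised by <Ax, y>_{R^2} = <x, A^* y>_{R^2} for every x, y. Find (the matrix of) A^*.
A^* = A^T =
[[2, -2],
 [0, -2]]

For real matrices with standard dot products, the defining identity <Ax, y> = <x, A^* y> gives (Ax)^T y = x^T (A^*) y, i.e. x^T A^T y = x^T (A^*) y. Since this holds for all x, y, we must have A^* = A^T. Therefore
A^* =
[[2, -2],
 [0, -2]].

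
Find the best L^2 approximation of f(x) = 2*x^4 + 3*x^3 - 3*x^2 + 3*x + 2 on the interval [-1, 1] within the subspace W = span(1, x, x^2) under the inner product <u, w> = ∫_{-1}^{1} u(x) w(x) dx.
g(x) = -9*x^2/7 + 24*x/5 + 64/35

The best approximation g ∈ W is the orthogonal projection of f onto W. Writing g = a_0 + a_1 x + a_2 x^2, the coefficients solve the normal equations G · a = b where
  G_{ij} = <φ_i, φ_j> and b_i = <f, φ_i>, with φ_0 = 1, φ_1 = x, φ_2 = x^2.
G =
  [2, 0, 2/3]
  [0, 2/3, 0]
  [2/3, 0, 2/5],
b = (14/5, 16/5, 74/105).
Solving gives a_0 = 64/35, a_1 = 24/5, a_2 = -9/7, so
  g(x) = -9*x^2/7 + 24*x/5 + 64/35.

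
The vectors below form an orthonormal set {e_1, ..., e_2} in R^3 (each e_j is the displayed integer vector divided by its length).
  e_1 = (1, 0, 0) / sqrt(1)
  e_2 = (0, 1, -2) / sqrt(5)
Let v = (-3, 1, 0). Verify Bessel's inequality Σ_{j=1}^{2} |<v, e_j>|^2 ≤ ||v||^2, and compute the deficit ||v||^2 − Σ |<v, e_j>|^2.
Σ |<v, e_j>|^2 = 46/5; ||v||^2 = 10; deficit = 4/5

Write each e_j = u_j / sqrt(<u_j, u_j>) where u_j is the displayed integer vector. Then <v, e_j> = <v, u_j> / sqrt(<u_j, u_j>), so |<v, e_j>|^2 = <v, u_j>^2 / <u_j, u_j>.
Coefficients: <v, e_1> = -3/sqrt(1), <v, e_2> = 1/sqrt(5).
Square and sum: Σ |<v, e_j>|^2 = 46/5.
Compute ||v||^2 = v·v = 10.
Deficit = 10 − 46/5 = 4/5 ≥ 0, confirming Bessel's inequality. (The deficit equals ||v − Σ <v,e_j> e_j||^2, the squared distance from v to span{e_j}.)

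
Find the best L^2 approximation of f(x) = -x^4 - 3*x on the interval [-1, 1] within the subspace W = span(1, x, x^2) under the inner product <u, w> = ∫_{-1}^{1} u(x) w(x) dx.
g(x) = -6*x^2/7 - 3*x + 3/35

The best approximation g ∈ W is the orthogonal projection of f onto W. Writing g = a_0 + a_1 x + a_2 x^2, the coefficients solve the normal equations G · a = b where
  G_{ij} = <φ_i, φ_j> and b_i = <f, φ_i>, with φ_0 = 1, φ_1 = x, φ_2 = x^2.
G =
  [2, 0, 2/3]
  [0, 2/3, 0]
  [2/3, 0, 2/5],
b = (-2/5, -2, -2/7).
Solving gives a_0 = 3/35, a_1 = -3, a_2 = -6/7, so
  g(x) = -6*x^2/7 - 3*x + 3/35.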